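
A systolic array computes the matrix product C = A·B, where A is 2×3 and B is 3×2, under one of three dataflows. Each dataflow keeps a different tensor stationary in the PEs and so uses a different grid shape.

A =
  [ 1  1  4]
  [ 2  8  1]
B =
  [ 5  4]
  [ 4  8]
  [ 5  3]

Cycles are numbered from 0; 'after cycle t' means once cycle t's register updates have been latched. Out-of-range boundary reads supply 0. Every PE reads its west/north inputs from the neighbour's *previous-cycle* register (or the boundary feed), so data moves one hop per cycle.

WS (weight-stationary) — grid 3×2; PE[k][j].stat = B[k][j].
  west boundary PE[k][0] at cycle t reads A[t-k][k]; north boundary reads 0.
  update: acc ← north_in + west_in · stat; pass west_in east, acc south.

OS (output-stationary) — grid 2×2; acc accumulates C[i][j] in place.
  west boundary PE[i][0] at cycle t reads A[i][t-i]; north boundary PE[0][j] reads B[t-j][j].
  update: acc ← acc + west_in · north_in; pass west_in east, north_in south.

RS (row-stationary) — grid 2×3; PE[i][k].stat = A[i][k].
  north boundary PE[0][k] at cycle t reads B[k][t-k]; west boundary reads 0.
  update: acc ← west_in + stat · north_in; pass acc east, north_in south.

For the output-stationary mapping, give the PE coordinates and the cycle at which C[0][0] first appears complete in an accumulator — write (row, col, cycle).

(row, col, cycle) = (0, 0, 2)

OS: C[0][0] accumulates in PE[0][0]:
  t=0 PE[0][0]: acc=5 h=1 v=5
  t=1 PE[0][0]: acc=9 h=1 v=4
  t=2 PE[0][0]: acc=29 h=4 v=5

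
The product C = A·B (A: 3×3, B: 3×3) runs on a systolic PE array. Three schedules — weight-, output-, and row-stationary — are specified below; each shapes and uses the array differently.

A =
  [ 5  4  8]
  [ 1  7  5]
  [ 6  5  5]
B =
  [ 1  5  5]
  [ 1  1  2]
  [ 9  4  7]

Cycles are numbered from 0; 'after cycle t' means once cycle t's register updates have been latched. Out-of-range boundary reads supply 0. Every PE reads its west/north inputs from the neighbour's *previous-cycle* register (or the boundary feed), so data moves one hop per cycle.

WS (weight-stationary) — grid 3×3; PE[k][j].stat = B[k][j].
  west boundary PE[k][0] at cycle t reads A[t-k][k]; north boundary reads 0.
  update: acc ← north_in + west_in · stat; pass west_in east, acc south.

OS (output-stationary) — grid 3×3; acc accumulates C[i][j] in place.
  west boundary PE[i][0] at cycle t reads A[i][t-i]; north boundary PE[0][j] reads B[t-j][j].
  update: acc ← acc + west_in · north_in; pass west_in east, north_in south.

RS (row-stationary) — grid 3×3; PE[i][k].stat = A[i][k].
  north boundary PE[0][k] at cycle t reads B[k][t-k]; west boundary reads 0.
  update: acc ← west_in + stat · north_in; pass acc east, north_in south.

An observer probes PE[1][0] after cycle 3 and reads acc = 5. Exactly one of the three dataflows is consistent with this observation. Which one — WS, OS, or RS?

dataflow = RS

WS (3×3 grid), PE[1][0]:
  c0 r1c0: 0 / 0 / 0
  c1 r1c0: 9 / 4 / 9
  c2 r1c0: 8 / 7 / 8
  c3 r1c0: 11 / 5 / 11
OS (3×3 grid), PE[1][0]:
  c0 r1c0: 0 / 0 / 0
  c1 r1c0: 1 / 1 / 1
  c2 r1c0: 8 / 7 / 1
  c3 r1c0: 53 / 5 / 9
RS (3×3 grid), PE[1][0]:
  c0 r1c0: 0 / 0 / 0
  c1 r1c0: 1 / 1 / 1
  c2 r1c0: 5 / 5 / 5
  c3 r1c0: 5 / 5 / 5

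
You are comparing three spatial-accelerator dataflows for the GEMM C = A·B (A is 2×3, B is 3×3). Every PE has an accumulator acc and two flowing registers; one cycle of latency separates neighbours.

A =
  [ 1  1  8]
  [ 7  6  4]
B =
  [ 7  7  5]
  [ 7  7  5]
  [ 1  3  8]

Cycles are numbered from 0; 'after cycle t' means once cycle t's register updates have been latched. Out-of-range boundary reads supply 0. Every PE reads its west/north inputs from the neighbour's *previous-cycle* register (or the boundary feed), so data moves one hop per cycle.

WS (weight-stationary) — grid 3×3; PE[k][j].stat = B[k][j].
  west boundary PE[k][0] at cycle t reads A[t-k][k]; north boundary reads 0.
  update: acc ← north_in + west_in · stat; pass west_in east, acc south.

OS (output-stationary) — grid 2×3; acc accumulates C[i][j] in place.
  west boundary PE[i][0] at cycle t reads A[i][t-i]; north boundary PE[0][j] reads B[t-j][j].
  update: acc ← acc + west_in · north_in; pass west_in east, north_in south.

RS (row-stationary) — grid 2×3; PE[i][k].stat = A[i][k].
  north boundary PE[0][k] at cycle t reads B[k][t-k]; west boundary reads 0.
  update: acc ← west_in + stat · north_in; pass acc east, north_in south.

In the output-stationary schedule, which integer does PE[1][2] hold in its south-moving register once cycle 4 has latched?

Tracing OS — 2×3 array, target PE[1][2]:
  t=0 PE[0][2]: acc=0 h=0 v=0
  t=0 PE[1][1]: acc=0 h=0 v=0
  t=0 PE[1][2]: acc=0 h=0 v=0
  t=1 PE[0][2]: acc=0 h=0 v=0
  t=1 PE[1][1]: acc=0 h=0 v=0
  t=1 PE[1][2]: acc=0 h=0 v=0
  t=2 PE[0][2]: acc=5 h=1 v=5
  t=2 PE[1][1]: acc=49 h=7 v=7
  t=2 PE[1][2]: acc=0 h=0 v=0
  t=3 PE[0][2]: acc=10 h=1 v=5
  t=3 PE[1][1]: acc=91 h=6 v=7
  t=3 PE[1][2]: acc=35 h=7 v=5
  t=4 PE[0][2]: acc=74 h=8 v=8
  t=4 PE[1][1]: acc=103 h=4 v=3
  t=4 PE[1][2]: acc=65 h=6 v=5

register = 5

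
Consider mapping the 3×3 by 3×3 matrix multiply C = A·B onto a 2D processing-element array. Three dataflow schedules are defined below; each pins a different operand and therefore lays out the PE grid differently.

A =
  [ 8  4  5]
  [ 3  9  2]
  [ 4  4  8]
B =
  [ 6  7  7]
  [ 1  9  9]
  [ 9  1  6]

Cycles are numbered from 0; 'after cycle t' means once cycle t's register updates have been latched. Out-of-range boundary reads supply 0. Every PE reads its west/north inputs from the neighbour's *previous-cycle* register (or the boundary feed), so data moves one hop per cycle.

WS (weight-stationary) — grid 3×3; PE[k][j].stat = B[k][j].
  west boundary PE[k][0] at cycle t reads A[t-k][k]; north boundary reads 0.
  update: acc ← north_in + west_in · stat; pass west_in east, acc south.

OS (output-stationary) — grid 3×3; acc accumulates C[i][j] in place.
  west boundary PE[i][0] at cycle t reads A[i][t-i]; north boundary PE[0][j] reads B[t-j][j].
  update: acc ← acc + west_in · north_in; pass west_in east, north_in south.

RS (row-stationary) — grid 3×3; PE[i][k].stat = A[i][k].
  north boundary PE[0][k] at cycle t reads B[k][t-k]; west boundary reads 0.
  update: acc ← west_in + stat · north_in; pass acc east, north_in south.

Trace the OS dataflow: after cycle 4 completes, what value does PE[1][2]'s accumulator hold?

OS on a 3×3 grid — tracing PE[1][2] and its feeders:
  c0 r0c2: 0 / 0 / 0
  c0 r1c1: 0 / 0 / 0
  c0 r1c2: 0 / 0 / 0
  c1 r0c2: 0 / 0 / 0
  c1 r1c1: 0 / 0 / 0
  c1 r1c2: 0 / 0 / 0
  c2 r0c2: 56 / 8 / 7
  c2 r1c1: 21 / 3 / 7
  c2 r1c2: 0 / 0 / 0
  c3 r0c2: 92 / 4 / 9
  c3 r1c1: 102 / 9 / 9
  c3 r1c2: 21 / 3 / 7
  c4 r0c2: 122 / 5 / 6
  c4 r1c1: 104 / 2 / 1
  c4 r1c2: 102 / 9 / 9

PE[1][2].acc = 102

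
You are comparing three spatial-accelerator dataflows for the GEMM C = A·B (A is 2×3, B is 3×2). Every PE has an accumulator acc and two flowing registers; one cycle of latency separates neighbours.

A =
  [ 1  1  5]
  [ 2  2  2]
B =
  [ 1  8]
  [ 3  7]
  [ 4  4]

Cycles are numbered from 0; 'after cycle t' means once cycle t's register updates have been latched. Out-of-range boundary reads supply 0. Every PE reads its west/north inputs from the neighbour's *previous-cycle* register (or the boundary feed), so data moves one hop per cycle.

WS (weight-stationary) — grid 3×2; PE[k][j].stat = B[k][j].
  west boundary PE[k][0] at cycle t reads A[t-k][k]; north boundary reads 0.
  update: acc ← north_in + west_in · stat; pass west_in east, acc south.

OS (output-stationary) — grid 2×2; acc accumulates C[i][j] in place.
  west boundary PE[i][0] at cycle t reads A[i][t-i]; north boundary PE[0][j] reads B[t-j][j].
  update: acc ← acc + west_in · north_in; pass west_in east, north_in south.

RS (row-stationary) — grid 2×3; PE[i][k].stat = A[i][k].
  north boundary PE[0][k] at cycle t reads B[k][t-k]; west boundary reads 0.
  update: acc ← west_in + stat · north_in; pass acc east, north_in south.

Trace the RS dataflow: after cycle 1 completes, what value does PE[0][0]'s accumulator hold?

RS 2×3: PE[0][0] cycle-by-cycle (with neighbour feeds):
  c0 r0c0: 1 / 1 / 1
  c1 r0c0: 8 / 8 / 8

PE[0][0].acc = 8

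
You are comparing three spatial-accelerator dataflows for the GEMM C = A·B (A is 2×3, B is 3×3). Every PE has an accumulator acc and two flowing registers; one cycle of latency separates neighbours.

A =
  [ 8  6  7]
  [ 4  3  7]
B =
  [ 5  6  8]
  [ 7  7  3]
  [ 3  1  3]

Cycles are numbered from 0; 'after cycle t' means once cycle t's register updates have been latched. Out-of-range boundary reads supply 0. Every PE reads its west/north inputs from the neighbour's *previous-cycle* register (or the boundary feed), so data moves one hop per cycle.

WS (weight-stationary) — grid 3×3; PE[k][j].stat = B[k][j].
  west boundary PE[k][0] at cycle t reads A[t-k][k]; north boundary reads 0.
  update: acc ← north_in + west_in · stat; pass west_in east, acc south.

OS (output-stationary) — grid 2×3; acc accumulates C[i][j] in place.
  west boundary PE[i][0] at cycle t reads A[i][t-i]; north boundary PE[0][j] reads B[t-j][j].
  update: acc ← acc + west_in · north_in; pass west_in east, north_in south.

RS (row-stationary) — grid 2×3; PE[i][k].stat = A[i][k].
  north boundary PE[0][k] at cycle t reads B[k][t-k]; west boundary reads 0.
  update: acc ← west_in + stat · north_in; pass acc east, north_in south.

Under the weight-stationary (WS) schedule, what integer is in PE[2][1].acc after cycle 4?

PE[2][1].acc = 52

Tracing WS — 3×3 array, target PE[2][1]:
  cycle 0: PE[1][1] → acc 0, east 0, south 0
  cycle 0: PE[2][0] → acc 0, east 0, south 0
  cycle 0: PE[2][1] → acc 0, east 0, south 0
  cycle 1: PE[1][1] → acc 0, east 0, south 0
  cycle 1: PE[2][0] → acc 0, east 0, south 0
  cycle 1: PE[2][1] → acc 0, east 0, south 0
  cycle 2: PE[1][1] → acc 90, east 6, south 90
  cycle 2: PE[2][0] → acc 103, east 7, south 103
  cycle 2: PE[2][1] → acc 0, east 0, south 0
  cycle 3: PE[1][1] → acc 45, east 3, south 45
  cycle 3: PE[2][0] → acc 62, east 7, south 62
  cycle 3: PE[2][1] → acc 97, east 7, south 97
  cycle 4: PE[1][1] → acc 0, east 0, south 0
  cycle 4: PE[2][0] → acc 0, east 0, south 0
  cycle 4: PE[2][1] → acc 52, east 7, south 52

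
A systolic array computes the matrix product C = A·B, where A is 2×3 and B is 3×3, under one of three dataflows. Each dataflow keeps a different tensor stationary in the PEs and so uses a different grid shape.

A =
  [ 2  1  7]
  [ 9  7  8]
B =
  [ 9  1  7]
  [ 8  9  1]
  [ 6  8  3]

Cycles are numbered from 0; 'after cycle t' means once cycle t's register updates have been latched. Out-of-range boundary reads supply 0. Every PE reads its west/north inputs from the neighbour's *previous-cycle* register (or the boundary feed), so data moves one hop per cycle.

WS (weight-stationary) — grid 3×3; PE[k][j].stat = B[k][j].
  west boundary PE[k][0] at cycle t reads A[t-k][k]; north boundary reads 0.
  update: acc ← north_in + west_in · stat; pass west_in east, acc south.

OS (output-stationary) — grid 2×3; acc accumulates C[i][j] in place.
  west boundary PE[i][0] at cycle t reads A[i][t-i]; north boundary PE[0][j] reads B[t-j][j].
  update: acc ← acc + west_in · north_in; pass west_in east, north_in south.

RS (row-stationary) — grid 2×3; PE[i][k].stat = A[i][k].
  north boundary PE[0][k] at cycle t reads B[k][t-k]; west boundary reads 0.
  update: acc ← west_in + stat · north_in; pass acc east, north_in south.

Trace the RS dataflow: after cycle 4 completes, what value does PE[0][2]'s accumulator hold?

RS on a 2×3 grid — tracing PE[0][2] and its feeders:
  step 0 · PE0,1: acc=0; fwd→0 fwd↓0
  step 0 · PE0,2: acc=0; fwd→0 fwd↓0
  step 1 · PE0,1: acc=26; fwd→26 fwd↓8
  step 1 · PE0,2: acc=0; fwd→0 fwd↓0
  step 2 · PE0,1: acc=11; fwd→11 fwd↓9
  step 2 · PE0,2: acc=68; fwd→68 fwd↓6
  step 3 · PE0,1: acc=15; fwd→15 fwd↓1
  step 3 · PE0,2: acc=67; fwd→67 fwd↓8
  step 4 · PE0,1: acc=0; fwd→0 fwd↓0
  step 4 · PE0,2: acc=36; fwd→36 fwd↓3

PE[0][2].acc = 36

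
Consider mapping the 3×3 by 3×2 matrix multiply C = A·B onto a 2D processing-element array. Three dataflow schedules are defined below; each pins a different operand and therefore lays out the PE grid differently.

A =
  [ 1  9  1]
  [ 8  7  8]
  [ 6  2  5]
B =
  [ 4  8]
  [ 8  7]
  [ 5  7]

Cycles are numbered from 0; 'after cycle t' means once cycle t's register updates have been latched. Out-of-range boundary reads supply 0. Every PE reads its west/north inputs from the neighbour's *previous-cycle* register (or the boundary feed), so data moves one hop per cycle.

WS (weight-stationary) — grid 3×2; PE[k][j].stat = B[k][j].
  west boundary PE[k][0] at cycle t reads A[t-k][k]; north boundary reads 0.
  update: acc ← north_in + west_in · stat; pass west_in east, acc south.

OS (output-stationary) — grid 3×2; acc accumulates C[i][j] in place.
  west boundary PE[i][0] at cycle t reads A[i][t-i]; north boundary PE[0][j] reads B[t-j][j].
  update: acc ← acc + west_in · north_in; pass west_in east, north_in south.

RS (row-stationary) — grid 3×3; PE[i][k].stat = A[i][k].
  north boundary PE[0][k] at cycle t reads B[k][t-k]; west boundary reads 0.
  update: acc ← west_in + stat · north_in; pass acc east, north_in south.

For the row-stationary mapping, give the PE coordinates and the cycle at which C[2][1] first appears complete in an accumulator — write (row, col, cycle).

(row, col, cycle) = (2, 2, 5)

RS — PE[2][2] is where C[2][1] collects:
  t=0 PE[2][2]: acc=0 h=0 v=0
  t=1 PE[2][2]: acc=0 h=0 v=0
  t=2 PE[2][2]: acc=0 h=0 v=0
  t=3 PE[2][2]: acc=0 h=0 v=0
  t=4 PE[2][2]: acc=65 h=65 v=5
  t=5 PE[2][2]: acc=97 h=97 v=7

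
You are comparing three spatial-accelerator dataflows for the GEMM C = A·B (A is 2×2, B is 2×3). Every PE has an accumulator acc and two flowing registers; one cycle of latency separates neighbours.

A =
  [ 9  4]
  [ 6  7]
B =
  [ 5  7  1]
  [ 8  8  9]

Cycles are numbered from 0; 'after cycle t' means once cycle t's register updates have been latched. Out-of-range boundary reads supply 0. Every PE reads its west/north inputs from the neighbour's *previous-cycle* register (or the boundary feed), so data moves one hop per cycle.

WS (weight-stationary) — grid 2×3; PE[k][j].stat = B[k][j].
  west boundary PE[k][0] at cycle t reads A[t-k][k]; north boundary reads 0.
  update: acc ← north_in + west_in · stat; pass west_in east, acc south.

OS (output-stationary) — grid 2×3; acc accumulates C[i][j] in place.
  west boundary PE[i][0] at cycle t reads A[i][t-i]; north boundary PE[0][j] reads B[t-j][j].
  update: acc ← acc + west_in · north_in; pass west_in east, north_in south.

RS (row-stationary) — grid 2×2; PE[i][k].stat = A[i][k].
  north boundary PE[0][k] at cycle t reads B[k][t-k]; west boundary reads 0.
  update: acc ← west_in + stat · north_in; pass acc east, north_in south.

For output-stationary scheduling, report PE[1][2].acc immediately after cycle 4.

Tracing OS — 2×3 array, target PE[1][2]:
  [0] (0,2) acc=0 (h:0 v:0)
  [0] (1,1) acc=0 (h:0 v:0)
  [0] (1,2) acc=0 (h:0 v:0)
  [1] (0,2) acc=0 (h:0 v:0)
  [1] (1,1) acc=0 (h:0 v:0)
  [1] (1,2) acc=0 (h:0 v:0)
  [2] (0,2) acc=9 (h:9 v:1)
  [2] (1,1) acc=42 (h:6 v:7)
  [2] (1,2) acc=0 (h:0 v:0)
  [3] (0,2) acc=45 (h:4 v:9)
  [3] (1,1) acc=98 (h:7 v:8)
  [3] (1,2) acc=6 (h:6 v:1)
  [4] (0,2) acc=45 (h:0 v:0)
  [4] (1,1) acc=98 (h:0 v:0)
  [4] (1,2) acc=69 (h:7 v:9)

PE[1][2].acc = 69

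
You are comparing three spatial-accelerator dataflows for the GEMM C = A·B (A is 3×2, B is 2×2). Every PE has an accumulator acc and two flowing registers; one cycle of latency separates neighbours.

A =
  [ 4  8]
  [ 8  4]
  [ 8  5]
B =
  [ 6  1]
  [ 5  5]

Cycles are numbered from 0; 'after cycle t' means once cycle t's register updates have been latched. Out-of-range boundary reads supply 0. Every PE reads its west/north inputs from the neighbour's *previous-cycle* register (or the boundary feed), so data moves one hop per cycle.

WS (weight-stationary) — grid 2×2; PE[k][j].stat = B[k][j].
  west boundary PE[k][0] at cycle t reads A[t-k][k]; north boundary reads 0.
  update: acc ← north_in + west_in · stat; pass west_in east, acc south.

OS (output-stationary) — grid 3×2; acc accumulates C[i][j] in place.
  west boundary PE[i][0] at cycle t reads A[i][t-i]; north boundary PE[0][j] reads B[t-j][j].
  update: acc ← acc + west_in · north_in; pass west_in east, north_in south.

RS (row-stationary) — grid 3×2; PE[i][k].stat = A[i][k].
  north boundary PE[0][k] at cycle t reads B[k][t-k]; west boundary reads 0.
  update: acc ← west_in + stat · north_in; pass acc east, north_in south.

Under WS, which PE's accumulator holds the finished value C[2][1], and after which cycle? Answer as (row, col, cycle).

WS: C[2][1] accumulates in PE[1][1]:
  t=0 PE[1][1]: acc=0 h=0 v=0
  t=1 PE[1][1]: acc=0 h=0 v=0
  t=2 PE[1][1]: acc=44 h=8 v=44
  t=3 PE[1][1]: acc=28 h=4 v=28
  t=4 PE[1][1]: acc=33 h=5 v=33

(row, col, cycle) = (1, 1, 4)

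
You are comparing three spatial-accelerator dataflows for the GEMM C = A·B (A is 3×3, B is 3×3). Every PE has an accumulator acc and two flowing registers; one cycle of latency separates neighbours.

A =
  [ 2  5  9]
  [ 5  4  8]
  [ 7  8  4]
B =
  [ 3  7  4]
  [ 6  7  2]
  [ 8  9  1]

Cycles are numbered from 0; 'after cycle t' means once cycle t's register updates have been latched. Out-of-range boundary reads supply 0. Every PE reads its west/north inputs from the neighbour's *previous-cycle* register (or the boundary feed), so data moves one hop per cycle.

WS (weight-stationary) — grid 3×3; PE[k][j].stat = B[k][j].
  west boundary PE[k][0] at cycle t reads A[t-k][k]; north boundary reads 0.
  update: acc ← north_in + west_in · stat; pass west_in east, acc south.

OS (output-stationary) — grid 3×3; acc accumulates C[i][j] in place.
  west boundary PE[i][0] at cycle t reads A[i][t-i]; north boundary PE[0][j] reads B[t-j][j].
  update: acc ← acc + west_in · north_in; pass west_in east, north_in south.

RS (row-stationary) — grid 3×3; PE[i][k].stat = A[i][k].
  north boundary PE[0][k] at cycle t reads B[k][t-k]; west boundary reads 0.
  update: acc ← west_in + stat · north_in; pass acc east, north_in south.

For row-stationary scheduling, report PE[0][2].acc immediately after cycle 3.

PE[0][2].acc = 130

Tracing RS — 3×3 array, target PE[0][2]:
  step 0 · PE0,1: acc=0; fwd→0 fwd↓0
  step 0 · PE0,2: acc=0; fwd→0 fwd↓0
  step 1 · PE0,1: acc=36; fwd→36 fwd↓6
  step 1 · PE0,2: acc=0; fwd→0 fwd↓0
  step 2 · PE0,1: acc=49; fwd→49 fwd↓7
  step 2 · PE0,2: acc=108; fwd→108 fwd↓8
  step 3 · PE0,1: acc=18; fwd→18 fwd↓2
  step 3 · PE0,2: acc=130; fwd→130 fwd↓9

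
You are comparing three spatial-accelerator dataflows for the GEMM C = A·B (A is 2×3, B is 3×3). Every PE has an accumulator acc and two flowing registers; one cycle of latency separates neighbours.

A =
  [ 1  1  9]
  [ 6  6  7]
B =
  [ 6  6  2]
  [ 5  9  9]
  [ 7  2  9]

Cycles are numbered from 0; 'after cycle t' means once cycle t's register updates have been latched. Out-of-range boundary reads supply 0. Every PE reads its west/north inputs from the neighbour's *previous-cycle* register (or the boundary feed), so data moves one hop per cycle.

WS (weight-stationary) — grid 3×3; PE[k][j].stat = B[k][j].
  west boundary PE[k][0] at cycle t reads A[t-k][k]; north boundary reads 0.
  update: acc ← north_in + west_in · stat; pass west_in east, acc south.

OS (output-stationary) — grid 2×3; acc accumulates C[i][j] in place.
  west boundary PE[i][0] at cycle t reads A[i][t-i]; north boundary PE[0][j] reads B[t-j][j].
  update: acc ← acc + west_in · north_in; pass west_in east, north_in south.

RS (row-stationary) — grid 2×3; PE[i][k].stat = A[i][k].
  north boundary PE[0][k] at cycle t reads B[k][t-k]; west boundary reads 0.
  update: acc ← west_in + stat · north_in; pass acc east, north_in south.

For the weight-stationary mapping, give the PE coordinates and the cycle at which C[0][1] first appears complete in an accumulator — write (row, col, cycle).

WS — PE[2][1] is where C[0][1] collects:
  0: (2,1).acc=0  regs=<0,0>
  1: (2,1).acc=0  regs=<0,0>
  2: (2,1).acc=0  regs=<0,0>
  3: (2,1).acc=33  regs=<9,33>

(row, col, cycle) = (2, 1, 3)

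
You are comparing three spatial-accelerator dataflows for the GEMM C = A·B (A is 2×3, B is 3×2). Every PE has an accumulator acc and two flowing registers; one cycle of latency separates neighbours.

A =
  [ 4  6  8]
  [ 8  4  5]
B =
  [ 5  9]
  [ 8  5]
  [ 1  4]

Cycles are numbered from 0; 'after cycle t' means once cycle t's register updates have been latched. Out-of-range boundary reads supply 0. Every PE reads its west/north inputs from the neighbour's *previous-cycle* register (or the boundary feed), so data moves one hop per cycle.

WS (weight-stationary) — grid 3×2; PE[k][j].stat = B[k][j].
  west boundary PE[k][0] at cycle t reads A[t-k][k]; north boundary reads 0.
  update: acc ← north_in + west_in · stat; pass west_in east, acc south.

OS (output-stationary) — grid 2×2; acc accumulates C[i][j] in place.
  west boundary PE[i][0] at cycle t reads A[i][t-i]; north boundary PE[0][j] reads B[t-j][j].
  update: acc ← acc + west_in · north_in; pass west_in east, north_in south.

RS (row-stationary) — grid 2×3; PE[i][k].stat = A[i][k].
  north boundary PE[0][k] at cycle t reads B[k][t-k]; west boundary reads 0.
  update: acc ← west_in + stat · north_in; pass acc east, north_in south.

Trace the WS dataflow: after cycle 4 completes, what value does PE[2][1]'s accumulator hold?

PE[2][1].acc = 112

WS 3×2: PE[2][1] cycle-by-cycle (with neighbour feeds):
  [0] (1,1) acc=0 (h:0 v:0)
  [0] (2,0) acc=0 (h:0 v:0)
  [0] (2,1) acc=0 (h:0 v:0)
  [1] (1,1) acc=0 (h:0 v:0)
  [1] (2,0) acc=0 (h:0 v:0)
  [1] (2,1) acc=0 (h:0 v:0)
  [2] (1,1) acc=66 (h:6 v:66)
  [2] (2,0) acc=76 (h:8 v:76)
  [2] (2,1) acc=0 (h:0 v:0)
  [3] (1,1) acc=92 (h:4 v:92)
  [3] (2,0) acc=77 (h:5 v:77)
  [3] (2,1) acc=98 (h:8 v:98)
  [4] (1,1) acc=0 (h:0 v:0)
  [4] (2,0) acc=0 (h:0 v:0)
  [4] (2,1) acc=112 (h:5 v:112)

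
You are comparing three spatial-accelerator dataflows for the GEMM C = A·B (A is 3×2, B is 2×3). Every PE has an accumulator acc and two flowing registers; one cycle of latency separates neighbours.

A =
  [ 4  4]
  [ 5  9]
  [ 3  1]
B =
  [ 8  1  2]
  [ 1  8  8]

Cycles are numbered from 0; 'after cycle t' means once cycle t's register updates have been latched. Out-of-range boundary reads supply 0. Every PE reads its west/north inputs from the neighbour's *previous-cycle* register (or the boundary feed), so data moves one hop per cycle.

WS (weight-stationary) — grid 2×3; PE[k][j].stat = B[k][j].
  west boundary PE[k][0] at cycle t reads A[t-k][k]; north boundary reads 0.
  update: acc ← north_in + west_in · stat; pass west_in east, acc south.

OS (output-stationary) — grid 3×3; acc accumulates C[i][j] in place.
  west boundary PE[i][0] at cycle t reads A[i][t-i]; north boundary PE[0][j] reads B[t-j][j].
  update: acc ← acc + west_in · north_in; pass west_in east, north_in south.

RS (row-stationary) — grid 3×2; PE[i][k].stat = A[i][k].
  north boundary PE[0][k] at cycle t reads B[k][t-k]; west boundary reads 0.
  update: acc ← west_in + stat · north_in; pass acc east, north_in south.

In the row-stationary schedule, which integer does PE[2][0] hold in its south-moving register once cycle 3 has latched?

register = 1

RS (3×2). Following PE[2][0] plus its west/north inputs:
  cycle 0: PE[1][0] → acc 0, east 0, south 0
  cycle 0: PE[2][0] → acc 0, east 0, south 0
  cycle 1: PE[1][0] → acc 40, east 40, south 8
  cycle 1: PE[2][0] → acc 0, east 0, south 0
  cycle 2: PE[1][0] → acc 5, east 5, south 1
  cycle 2: PE[2][0] → acc 24, east 24, south 8
  cycle 3: PE[1][0] → acc 10, east 10, south 2
  cycle 3: PE[2][0] → acc 3, east 3, south 1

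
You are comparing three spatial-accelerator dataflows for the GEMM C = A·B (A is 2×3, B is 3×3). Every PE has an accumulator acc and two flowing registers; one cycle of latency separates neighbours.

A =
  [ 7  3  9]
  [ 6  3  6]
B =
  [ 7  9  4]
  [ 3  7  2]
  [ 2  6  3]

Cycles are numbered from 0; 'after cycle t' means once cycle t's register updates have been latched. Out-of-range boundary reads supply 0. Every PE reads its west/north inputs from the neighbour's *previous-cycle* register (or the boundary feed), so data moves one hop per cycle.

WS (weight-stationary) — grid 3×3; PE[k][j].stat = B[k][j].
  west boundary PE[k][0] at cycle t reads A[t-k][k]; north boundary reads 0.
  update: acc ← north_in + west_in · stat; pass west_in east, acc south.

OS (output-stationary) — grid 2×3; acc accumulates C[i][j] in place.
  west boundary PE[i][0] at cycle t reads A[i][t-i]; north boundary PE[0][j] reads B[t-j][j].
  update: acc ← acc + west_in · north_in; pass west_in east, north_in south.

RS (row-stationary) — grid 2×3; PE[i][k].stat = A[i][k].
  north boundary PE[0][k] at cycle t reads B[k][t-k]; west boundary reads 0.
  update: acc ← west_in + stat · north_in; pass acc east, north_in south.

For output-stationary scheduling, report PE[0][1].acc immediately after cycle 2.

OS on a 2×3 grid — tracing PE[0][1] and its feeders:
  @0  [0,0]  acc 49  |  →7  ↓7
  @0  [0,1]  acc 0  |  →0  ↓0
  @1  [0,0]  acc 58  |  →3  ↓3
  @1  [0,1]  acc 63  |  →7  ↓9
  @2  [0,0]  acc 76  |  →9  ↓2
  @2  [0,1]  acc 84  |  →3  ↓7

PE[0][1].acc = 84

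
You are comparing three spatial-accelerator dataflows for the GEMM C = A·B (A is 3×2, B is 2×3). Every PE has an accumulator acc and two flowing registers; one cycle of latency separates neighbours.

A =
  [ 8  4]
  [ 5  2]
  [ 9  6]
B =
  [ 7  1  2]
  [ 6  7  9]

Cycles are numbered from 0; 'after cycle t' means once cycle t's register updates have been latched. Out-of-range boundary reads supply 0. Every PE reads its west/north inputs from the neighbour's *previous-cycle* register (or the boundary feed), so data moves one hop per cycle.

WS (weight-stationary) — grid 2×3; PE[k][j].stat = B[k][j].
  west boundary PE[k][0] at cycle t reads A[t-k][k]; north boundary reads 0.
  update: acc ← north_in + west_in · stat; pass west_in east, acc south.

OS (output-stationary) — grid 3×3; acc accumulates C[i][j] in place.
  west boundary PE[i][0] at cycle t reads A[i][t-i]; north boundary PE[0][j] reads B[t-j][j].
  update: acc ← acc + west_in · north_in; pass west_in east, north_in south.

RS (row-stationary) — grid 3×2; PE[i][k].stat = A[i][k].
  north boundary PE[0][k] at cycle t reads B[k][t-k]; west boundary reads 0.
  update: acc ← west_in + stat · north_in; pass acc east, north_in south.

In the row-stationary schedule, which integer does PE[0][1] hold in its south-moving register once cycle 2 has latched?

RS on a 3×2 grid — tracing PE[0][1] and its feeders:
  after 0 — PE[0][0] acc=56, pass-E 56, pass-S 7
  after 0 — PE[0][1] acc=0, pass-E 0, pass-S 0
  after 1 — PE[0][0] acc=8, pass-E 8, pass-S 1
  after 1 — PE[0][1] acc=80, pass-E 80, pass-S 6
  after 2 — PE[0][0] acc=16, pass-E 16, pass-S 2
  after 2 — PE[0][1] acc=36, pass-E 36, pass-S 7

register = 7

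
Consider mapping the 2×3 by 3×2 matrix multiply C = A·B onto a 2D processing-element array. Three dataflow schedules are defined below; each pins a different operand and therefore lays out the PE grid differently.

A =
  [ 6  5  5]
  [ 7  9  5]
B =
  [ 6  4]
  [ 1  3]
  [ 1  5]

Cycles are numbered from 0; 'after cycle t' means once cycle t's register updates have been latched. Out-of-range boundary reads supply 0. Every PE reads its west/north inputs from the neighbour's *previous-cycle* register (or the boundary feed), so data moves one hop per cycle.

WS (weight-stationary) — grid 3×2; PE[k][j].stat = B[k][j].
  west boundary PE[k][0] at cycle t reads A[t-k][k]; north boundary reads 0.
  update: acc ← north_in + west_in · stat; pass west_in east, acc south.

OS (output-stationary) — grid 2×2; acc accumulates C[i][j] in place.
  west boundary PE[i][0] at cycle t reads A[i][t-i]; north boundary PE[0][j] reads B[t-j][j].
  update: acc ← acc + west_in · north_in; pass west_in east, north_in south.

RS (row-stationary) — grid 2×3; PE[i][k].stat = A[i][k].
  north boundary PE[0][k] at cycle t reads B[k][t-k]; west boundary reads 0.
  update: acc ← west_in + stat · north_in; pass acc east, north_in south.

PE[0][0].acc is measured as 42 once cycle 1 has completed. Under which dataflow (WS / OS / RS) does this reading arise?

dataflow = WS

Under WS (3×2), PE[0][0]:
  @0  [0,0]  acc 36  |  →6  ↓36
  @1  [0,0]  acc 42  |  →7  ↓42
Under OS (2×2), PE[0][0]:
  @0  [0,0]  acc 36  |  →6  ↓6
  @1  [0,0]  acc 41  |  →5  ↓1
Under RS (2×3), PE[0][0]:
  @0  [0,0]  acc 36  |  →36  ↓6
  @1  [0,0]  acc 24  |  →24  ↓4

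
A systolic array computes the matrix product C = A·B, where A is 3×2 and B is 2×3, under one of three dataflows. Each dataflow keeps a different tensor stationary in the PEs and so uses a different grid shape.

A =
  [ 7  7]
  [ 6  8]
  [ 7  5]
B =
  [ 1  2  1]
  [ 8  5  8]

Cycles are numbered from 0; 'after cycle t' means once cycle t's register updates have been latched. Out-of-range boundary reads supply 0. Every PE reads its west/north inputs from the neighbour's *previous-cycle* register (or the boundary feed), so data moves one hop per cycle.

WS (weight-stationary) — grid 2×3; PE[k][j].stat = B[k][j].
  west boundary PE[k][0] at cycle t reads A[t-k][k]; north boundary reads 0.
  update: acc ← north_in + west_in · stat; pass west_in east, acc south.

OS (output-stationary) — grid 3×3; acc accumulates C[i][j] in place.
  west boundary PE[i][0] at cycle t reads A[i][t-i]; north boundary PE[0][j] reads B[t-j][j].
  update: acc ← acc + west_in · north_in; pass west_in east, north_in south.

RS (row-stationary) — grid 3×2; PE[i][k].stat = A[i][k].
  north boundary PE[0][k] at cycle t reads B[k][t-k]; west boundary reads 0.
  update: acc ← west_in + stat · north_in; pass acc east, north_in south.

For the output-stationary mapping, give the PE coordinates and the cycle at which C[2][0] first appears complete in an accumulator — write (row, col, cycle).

OS — PE[2][0] is where C[2][0] collects:
  @0  [2,0]  acc 0  |  →0  ↓0
  @1  [2,0]  acc 0  |  →0  ↓0
  @2  [2,0]  acc 7  |  →7  ↓1
  @3  [2,0]  acc 47  |  →5  ↓8

(row, col, cycle) = (2, 0, 3)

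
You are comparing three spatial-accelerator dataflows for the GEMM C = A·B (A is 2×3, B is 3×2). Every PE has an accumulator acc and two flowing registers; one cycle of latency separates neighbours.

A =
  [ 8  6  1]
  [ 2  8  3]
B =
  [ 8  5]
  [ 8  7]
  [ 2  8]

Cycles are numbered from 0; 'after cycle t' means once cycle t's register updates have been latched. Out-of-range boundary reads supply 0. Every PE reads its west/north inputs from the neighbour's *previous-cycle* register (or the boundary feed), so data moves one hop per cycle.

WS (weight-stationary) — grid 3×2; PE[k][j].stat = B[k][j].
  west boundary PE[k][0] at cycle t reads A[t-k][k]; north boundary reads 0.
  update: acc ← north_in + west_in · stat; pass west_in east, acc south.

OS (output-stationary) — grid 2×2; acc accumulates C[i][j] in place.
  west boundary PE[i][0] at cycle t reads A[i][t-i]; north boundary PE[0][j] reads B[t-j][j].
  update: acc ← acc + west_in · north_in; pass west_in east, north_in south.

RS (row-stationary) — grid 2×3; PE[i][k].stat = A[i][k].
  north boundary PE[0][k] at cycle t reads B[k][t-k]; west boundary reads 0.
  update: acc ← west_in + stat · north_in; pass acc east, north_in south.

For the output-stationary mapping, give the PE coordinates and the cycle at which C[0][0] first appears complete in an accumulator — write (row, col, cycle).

OS: C[0][0] accumulates in PE[0][0]:
  cycle 0: PE[0][0] → acc 64, east 8, south 8
  cycle 1: PE[0][0] → acc 112, east 6, south 8
  cycle 2: PE[0][0] → acc 114, east 1, south 2

(row, col, cycle) = (0, 0, 2)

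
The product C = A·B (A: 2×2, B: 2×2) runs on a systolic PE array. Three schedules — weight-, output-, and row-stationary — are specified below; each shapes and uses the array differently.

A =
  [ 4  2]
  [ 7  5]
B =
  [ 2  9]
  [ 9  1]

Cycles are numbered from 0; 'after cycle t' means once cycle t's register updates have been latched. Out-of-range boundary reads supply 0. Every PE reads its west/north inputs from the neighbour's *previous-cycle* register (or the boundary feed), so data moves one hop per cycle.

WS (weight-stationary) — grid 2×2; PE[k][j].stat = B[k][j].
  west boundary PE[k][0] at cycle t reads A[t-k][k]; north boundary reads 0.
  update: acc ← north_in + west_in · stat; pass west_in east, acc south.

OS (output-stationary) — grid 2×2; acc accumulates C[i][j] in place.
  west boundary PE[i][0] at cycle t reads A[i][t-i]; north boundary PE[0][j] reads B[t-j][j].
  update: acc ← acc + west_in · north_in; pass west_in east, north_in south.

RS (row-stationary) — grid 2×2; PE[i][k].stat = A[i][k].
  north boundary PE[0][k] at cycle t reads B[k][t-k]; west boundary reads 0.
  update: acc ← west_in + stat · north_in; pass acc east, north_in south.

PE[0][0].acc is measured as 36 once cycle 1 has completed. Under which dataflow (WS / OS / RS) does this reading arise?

— WS: 2×2; PE[0][0] trace:
  0: (0,0).acc=8  regs=<4,8>
  1: (0,0).acc=14  regs=<7,14>
— OS: 2×2; PE[0][0] trace:
  0: (0,0).acc=8  regs=<4,2>
  1: (0,0).acc=26  regs=<2,9>
— RS: 2×2; PE[0][0] trace:
  0: (0,0).acc=8  regs=<8,2>
  1: (0,0).acc=36  regs=<36,9>

dataflow = RS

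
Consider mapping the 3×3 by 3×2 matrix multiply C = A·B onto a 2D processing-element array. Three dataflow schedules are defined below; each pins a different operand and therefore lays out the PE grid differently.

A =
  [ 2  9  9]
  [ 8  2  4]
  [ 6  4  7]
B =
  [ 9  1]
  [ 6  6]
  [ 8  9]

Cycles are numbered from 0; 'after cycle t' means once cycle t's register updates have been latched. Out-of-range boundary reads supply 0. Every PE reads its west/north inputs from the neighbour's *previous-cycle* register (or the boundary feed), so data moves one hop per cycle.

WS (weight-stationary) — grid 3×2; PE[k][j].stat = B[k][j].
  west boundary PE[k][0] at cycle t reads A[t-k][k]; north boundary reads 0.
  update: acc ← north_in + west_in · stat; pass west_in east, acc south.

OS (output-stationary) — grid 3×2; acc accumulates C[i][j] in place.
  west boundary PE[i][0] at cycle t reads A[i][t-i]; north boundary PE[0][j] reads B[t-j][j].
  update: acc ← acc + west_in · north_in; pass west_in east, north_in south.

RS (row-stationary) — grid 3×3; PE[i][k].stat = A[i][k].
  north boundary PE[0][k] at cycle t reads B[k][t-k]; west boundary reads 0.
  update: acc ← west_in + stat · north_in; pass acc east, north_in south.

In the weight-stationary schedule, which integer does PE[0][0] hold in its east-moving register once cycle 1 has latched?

WS (3×2). Following PE[0][0] plus its west/north inputs:
  0: (0,0).acc=18  regs=<2,18>
  1: (0,0).acc=72  regs=<8,72>

register = 8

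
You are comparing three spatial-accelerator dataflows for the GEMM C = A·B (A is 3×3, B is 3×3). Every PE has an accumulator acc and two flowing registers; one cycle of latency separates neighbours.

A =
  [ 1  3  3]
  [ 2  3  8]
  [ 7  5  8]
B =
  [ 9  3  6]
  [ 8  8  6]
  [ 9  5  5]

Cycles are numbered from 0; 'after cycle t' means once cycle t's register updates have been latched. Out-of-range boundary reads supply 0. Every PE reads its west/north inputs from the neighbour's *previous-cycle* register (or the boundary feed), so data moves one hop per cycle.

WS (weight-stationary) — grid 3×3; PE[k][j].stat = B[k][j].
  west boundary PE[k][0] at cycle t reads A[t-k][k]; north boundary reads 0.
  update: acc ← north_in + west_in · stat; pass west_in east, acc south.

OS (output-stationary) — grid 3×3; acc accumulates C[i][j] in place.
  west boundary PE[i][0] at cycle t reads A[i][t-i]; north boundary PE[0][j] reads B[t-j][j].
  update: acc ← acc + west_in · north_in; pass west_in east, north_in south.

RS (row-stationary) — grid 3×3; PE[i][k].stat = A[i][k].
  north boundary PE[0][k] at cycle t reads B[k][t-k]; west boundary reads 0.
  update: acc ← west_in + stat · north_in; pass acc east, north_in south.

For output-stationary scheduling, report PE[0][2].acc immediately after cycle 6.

PE[0][2].acc = 39

Tracing OS — 3×3 array, target PE[0][2]:
  0: (0,1).acc=0  regs=<0,0>
  0: (0,2).acc=0  regs=<0,0>
  1: (0,1).acc=3  regs=<1,3>
  1: (0,2).acc=0  regs=<0,0>
  2: (0,1).acc=27  regs=<3,8>
  2: (0,2).acc=6  regs=<1,6>
  3: (0,1).acc=42  regs=<3,5>
  3: (0,2).acc=24  regs=<3,6>
  4: (0,1).acc=42  regs=<0,0>
  4: (0,2).acc=39  regs=<3,5>
  5: (0,1).acc=42  regs=<0,0>
  5: (0,2).acc=39  regs=<0,0>
  6: (0,1).acc=42  regs=<0,0>
  6: (0,2).acc=39  regs=<0,0>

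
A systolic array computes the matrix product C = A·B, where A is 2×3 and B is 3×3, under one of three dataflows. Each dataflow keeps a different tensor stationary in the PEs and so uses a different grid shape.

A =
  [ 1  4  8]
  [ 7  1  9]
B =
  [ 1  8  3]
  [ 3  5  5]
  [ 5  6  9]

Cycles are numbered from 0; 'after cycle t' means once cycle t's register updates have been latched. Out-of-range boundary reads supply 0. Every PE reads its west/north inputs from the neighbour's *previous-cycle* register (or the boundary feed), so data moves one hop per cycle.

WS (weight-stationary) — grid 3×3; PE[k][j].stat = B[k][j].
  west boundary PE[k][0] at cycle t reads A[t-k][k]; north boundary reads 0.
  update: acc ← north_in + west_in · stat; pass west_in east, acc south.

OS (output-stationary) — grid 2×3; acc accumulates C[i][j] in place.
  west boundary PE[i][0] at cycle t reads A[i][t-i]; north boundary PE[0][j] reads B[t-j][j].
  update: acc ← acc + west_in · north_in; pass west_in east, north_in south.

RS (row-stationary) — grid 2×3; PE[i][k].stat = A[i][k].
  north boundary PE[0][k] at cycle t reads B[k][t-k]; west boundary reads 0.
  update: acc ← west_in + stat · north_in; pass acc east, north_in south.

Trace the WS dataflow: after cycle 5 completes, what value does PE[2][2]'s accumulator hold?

PE[2][2].acc = 107

WS (3×3). Following PE[2][2] plus its west/north inputs:
  [0] (1,2) acc=0 (h:0 v:0)
  [0] (2,1) acc=0 (h:0 v:0)
  [0] (2,2) acc=0 (h:0 v:0)
  [1] (1,2) acc=0 (h:0 v:0)
  [1] (2,1) acc=0 (h:0 v:0)
  [1] (2,2) acc=0 (h:0 v:0)
  [2] (1,2) acc=0 (h:0 v:0)
  [2] (2,1) acc=0 (h:0 v:0)
  [2] (2,2) acc=0 (h:0 v:0)
  [3] (1,2) acc=23 (h:4 v:23)
  [3] (2,1) acc=76 (h:8 v:76)
  [3] (2,2) acc=0 (h:0 v:0)
  [4] (1,2) acc=26 (h:1 v:26)
  [4] (2,1) acc=115 (h:9 v:115)
  [4] (2,2) acc=95 (h:8 v:95)
  [5] (1,2) acc=0 (h:0 v:0)
  [5] (2,1) acc=0 (h:0 v:0)
  [5] (2,2) acc=107 (h:9 v:107)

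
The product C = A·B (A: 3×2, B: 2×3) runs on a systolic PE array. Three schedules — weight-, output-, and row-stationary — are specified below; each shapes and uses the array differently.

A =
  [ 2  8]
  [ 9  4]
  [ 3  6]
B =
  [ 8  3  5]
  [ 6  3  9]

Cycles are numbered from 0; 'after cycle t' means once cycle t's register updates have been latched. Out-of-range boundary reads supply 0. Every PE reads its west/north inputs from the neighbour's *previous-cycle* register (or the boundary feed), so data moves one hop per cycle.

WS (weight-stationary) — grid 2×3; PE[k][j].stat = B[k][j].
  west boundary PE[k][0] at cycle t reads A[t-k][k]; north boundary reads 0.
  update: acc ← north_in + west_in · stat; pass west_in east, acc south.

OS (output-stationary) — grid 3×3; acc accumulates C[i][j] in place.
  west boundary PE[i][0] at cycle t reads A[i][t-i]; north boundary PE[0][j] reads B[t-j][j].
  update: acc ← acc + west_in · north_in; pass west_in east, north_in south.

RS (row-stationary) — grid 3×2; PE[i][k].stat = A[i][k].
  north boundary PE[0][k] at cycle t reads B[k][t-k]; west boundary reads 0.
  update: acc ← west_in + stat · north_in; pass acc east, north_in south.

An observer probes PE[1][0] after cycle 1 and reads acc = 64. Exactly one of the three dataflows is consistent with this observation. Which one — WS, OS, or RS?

dataflow = WS

WS (2×3 grid), PE[1][0]:
  @0  [1,0]  acc 0  |  →0  ↓0
  @1  [1,0]  acc 64  |  →8  ↓64
OS (3×3 grid), PE[1][0]:
  @0  [1,0]  acc 0  |  →0  ↓0
  @1  [1,0]  acc 72  |  →9  ↓8
RS (3×2 grid), PE[1][0]:
  @0  [1,0]  acc 0  |  →0  ↓0
  @1  [1,0]  acc 72  |  →72  ↓8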